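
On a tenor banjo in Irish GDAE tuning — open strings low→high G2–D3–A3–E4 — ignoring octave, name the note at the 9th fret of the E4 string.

E4 is MIDI 64. Adding 9 gives 73; 73 mod 12 = 1, i.e. C♯.

C♯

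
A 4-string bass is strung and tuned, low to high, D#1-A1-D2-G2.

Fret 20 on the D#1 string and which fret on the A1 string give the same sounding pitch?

Fret 20 on D#1 is MIDI 27 + 20 = 47 (B2). On the A1 string (open MIDI 33), that pitch is 47 − 33 = fret 14.

14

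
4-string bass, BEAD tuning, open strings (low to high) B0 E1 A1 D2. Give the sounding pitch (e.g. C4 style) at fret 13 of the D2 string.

Each fret is one semitone, so D2 + 13 = D#3.

D#3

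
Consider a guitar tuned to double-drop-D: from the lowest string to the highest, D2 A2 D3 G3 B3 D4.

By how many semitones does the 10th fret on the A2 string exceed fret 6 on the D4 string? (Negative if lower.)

A2 at fret 10 → G3 (MIDI 55); D4 at fret 6 → G#4 (MIDI 68).
55 − 68 = -13, so the two pitches are 13 semitones apart.

-13 semitones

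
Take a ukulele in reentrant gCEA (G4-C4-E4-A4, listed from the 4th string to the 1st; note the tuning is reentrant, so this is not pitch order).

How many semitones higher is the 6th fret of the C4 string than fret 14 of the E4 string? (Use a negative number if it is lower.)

-12 semitones

C4 at fret 6 → F#4 (MIDI 66); E4 at fret 14 → F#5 (MIDI 78).
66 − 78 = -12, so the two pitches are 12 semitones apart.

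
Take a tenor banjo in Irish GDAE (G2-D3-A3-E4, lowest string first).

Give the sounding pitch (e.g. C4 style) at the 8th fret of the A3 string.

A3 is MIDI 57. Adding 8 gives 65, which is F4.

F4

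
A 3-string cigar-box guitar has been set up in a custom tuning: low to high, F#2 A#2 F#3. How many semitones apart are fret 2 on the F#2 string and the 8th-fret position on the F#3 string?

F#2 at fret 2 → G#2 (MIDI 44); F#3 at fret 8 → D4 (MIDI 62).
44 − 62 = -18, so the two pitches are 18 semitones apart, with D4 the higher.

18 semitones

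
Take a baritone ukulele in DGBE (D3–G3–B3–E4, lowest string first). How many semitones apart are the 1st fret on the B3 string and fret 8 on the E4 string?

12 semitones

B3 at fret 1 → C4 (MIDI 60); E4 at fret 8 → C5 (MIDI 72).
60 − 72 = -12, so the two pitches are 12 semitones apart, with C5 the higher.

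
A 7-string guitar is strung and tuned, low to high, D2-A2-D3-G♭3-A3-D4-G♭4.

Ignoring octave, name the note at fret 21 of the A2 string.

G♭

A2 is MIDI 45. Adding 21 gives 66; 66 mod 12 = 6, i.e. G♭.
(Equivalently spelled F♯.)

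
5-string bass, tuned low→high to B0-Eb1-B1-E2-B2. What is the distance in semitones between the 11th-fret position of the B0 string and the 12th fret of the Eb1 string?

5 semitones

B0 at fret 11 → Bb1 (MIDI 34); Eb1 at fret 12 → Eb2 (MIDI 39).
34 − 39 = -5, so the two pitches are 5 semitones apart, with Eb2 the higher.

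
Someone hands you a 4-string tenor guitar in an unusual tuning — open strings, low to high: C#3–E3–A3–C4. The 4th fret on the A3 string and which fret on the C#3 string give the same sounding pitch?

Fret 4 on A3 is MIDI 57 + 4 = 61 (C#4). On the C#3 string (open MIDI 49), that pitch is 61 − 49 = fret 12.

12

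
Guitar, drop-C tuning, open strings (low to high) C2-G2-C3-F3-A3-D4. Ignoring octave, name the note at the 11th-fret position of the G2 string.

F#

G2 is MIDI 43. Adding 11 gives 54; 54 mod 12 = 6, i.e. F#.
(Equivalently spelled Gb.)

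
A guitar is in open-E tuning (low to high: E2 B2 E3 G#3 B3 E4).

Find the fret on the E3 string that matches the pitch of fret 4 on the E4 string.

16

Fret 4 on E4 is MIDI 64 + 4 = 68 (G#4). On the E3 string (open MIDI 52), that pitch is 68 − 52 = fret 16.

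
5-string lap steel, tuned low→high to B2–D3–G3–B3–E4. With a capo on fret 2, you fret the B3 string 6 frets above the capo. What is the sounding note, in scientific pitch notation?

The capo raises the open B3 by 2 semitones to C♯4; fretting 6 more gives B3 + 2 + 6 = B3 + 8 semitones = G4.

G4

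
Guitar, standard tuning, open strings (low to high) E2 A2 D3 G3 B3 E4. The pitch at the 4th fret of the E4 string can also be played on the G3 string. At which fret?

Fret 4 on E4 is MIDI 64 + 4 = 68 (G#4). On the G3 string (open MIDI 55), that pitch is 68 − 55 = fret 13.

13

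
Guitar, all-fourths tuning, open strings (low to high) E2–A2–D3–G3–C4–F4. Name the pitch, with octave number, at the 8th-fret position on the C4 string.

G#4

The open C4 string plus 8 semitones: C–C#–D–D#–E–F–F#–G–G#.
No B→C boundary is crossed, so the octave stays at 4.
(Equivalently spelled Ab4.)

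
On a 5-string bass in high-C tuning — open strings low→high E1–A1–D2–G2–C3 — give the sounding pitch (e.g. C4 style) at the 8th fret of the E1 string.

The open E1 string plus 8 semitones: E–F–F#–G–G#–A–A#–B–C.
The walk passes from B into C once, so the octave number goes from 1 to 2.

C2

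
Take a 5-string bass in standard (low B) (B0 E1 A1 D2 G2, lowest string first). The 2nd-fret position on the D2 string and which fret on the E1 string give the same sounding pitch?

D2 at fret 2 is D2 + 2 semitones = E2.
The open E1 string is 10 semitones below the open D2, so the same pitch on the E1 string lies at fret 2 + 10 = 12.

12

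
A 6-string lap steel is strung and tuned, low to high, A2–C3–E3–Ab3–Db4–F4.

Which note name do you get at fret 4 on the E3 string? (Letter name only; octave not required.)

E3 is MIDI 52. Adding 4 gives 56; 56 mod 12 = 8, i.e. Ab.

Ab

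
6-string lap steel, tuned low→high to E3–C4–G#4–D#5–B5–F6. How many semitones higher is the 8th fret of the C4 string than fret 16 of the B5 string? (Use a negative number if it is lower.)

C4 at fret 8 → G#4 (MIDI 68); B5 at fret 16 → D#7 (MIDI 99).
68 − 99 = -31, so the two pitches are 31 semitones apart.

-31 semitones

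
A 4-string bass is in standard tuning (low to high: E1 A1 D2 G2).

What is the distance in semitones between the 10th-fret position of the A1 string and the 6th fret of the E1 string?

A1 at fret 10 → G2 (MIDI 43); E1 at fret 6 → A♯1 (MIDI 34).
43 − 34 = 9, so the two pitches are 9 semitones apart, with G2 the higher.

9 semitones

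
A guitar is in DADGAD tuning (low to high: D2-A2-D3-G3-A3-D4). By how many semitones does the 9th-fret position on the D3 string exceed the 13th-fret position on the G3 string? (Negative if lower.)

-9 semitones

D3 at fret 9 → B3 (MIDI 59); G3 at fret 13 → G♯4 (MIDI 68).
59 − 68 = -9, so the two pitches are 9 semitones apart.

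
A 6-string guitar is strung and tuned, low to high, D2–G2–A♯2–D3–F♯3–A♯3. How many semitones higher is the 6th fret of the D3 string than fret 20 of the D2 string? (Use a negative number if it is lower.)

D3 at fret 6 → G♯3 (MIDI 56); D2 at fret 20 → A♯3 (MIDI 58).
56 − 58 = -2, so the two pitches are 2 semitones apart.

-2 semitones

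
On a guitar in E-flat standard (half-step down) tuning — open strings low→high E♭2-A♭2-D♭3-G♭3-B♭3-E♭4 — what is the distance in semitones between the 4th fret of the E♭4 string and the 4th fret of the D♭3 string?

E♭4 at fret 4 → G4 (MIDI 67); D♭3 at fret 4 → F3 (MIDI 53).
67 − 53 = 14, so the two pitches are 14 semitones apart, with G4 the higher.

14 semitones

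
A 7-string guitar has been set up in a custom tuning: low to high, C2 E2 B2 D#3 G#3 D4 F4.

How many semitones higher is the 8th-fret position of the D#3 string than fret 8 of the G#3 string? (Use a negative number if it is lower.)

-5 semitones

D#3 at fret 8 → B3 (MIDI 59); G#3 at fret 8 → E4 (MIDI 64).
59 − 64 = -5, so the two pitches are 5 semitones apart.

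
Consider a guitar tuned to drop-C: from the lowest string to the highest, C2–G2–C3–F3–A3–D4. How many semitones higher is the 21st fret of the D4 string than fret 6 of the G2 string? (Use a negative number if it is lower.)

D4 at fret 21 → B5 (MIDI 83); G2 at fret 6 → C#3 (MIDI 49).
83 − 49 = 34, so the two pitches are 34 semitones apart.

34 semitones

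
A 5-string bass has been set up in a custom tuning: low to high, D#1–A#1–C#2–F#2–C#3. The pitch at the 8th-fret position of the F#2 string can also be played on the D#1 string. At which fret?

Fret 8 on F#2 is MIDI 42 + 8 = 50 (D3). On the D#1 string (open MIDI 27), that pitch is 50 − 27 = fret 23.

23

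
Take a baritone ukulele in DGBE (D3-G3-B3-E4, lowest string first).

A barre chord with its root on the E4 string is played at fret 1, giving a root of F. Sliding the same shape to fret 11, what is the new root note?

Moving from fret 1 to fret 11 shifts the root by 10 semitones.
F up 10 semitones is D♯.

D♯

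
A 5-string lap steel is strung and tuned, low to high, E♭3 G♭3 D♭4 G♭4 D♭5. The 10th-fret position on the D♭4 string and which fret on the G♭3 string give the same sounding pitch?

17

D♭4 at fret 10 is D♭4 + 10 semitones = B4.
The open G♭3 string is 7 semitones below the open D♭4, so the same pitch on the G♭3 string lies at fret 10 + 7 = 17.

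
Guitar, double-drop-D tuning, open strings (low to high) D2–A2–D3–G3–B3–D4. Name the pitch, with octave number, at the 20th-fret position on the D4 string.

The open D4 string plus 20 semitones: D–D#–E–F–…–G#–A–A#.
The walk passes from B into C once, so the octave number goes from 4 to 5.
(Equivalently spelled Bb5.)

A#5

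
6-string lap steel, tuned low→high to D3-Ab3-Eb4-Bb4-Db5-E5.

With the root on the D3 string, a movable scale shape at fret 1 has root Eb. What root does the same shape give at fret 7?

Moving from fret 1 to fret 7 shifts the root by 6 semitones.
Eb up 6 semitones is A.

A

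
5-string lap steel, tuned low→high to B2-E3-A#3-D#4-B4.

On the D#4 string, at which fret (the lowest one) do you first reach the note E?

From D#4, count semitones up the chromatic scale until reaching E: D#–E — 1 step.

1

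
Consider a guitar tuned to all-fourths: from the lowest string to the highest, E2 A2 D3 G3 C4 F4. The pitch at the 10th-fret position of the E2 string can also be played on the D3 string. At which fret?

Fret 10 on E2 is MIDI 40 + 10 = 50 (D3). On the D3 string (open MIDI 50), that pitch is 50 − 50 = fret 0.

0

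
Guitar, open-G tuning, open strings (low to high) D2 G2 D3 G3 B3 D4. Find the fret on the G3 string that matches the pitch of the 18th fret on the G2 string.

6

G2 at fret 18 is G2 + 18 semitones = C♯4.
The open G3 string is 12 semitones above the open G2, so the same pitch on the G3 string lies at fret 18 − 12 = 6.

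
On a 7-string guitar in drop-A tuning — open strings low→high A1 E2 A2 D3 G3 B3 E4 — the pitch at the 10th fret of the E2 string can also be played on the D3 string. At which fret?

E2 at fret 10 is E2 + 10 semitones = D3.
The open D3 string is 10 semitones above the open E2, so the same pitch on the D3 string lies at fret 10 − 10 = 0.

0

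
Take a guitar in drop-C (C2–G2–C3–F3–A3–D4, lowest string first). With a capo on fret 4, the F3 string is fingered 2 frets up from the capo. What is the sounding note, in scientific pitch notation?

The capo raises the open F3 by 4 semitones to A3; fretting 2 more gives F3 + 4 + 2 = F3 + 6 semitones = B3.

B3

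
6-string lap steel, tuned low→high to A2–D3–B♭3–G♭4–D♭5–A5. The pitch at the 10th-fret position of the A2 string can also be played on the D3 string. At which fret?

A2 at fret 10 is A2 + 10 semitones = G3.
The open D3 string is 5 semitones above the open A2, so the same pitch on the D3 string lies at fret 10 − 5 = 5.

5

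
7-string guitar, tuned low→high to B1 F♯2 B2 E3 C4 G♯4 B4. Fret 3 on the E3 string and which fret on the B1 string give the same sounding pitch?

20

E3 at fret 3 is E3 + 3 semitones = G3.
The open B1 string is 17 semitones below the open E3, so the same pitch on the B1 string lies at fret 3 + 17 = 20.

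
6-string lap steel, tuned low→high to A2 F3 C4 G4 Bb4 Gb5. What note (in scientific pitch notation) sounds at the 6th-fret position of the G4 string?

Each fret is one semitone, so G4 + 6 = Db5.

Db5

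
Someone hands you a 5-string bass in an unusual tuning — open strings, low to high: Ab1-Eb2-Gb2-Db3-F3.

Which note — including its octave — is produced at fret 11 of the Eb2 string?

Each fret is one semitone, so Eb2 + 11 = D3.

D3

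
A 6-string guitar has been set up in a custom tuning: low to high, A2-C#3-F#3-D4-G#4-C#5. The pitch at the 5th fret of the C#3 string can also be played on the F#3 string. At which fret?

C#3 at fret 5 is C#3 + 5 semitones = F#3.
The open F#3 string is 5 semitones above the open C#3, so the same pitch on the F#3 string lies at fret 5 − 5 = 0.

0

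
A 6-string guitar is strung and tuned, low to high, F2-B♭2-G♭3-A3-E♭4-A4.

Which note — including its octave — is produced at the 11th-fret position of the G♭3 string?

F4

The open G♭3 string plus 11 semitones: Gb–G–Ab–A–…–Eb–E–F.
The walk passes from B into C once, so the octave number goes from 3 to 4.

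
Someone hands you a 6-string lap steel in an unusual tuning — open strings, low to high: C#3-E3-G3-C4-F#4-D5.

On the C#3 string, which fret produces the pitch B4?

B4 is 22 semitones above the open C#3 (C#–D–D#–E–…–A–A#–B), so it sits at fret 22.

22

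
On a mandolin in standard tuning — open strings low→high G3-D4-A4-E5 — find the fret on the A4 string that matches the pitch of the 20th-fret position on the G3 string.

G3 at fret 20 is G3 + 20 semitones = D#5.
The open A4 string is 14 semitones above the open G3, so the same pitch on the A4 string lies at fret 20 − 14 = 6.

6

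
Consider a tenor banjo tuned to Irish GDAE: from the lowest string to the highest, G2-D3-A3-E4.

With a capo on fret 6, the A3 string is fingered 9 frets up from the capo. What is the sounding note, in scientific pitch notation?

The capo raises the open A3 by 6 semitones to D#4; fretting 9 more gives A3 + 6 + 9 = A3 + 15 semitones = C5.

C5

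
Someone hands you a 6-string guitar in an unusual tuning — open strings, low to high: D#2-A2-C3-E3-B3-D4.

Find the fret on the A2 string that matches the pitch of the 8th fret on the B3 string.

22

Fret 8 on B3 is MIDI 59 + 8 = 67 (G4). On the A2 string (open MIDI 45), that pitch is 67 − 45 = fret 22.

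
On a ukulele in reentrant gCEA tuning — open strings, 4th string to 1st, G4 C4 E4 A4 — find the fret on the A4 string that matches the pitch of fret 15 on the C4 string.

6

C4 at fret 15 is C4 + 15 semitones = D♯5.
The open A4 string is 9 semitones above the open C4, so the same pitch on the A4 string lies at fret 15 − 9 = 6.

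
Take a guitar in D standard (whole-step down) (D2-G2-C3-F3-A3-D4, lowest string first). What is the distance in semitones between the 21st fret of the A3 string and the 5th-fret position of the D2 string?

A3 at fret 21 → F#5 (MIDI 78); D2 at fret 5 → G2 (MIDI 43).
78 − 43 = 35, so the two pitches are 35 semitones apart, with F#5 the higher.

35 semitones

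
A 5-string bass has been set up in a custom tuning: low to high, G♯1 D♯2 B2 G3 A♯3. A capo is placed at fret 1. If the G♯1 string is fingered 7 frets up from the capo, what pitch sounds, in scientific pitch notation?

The capo raises the open G♯1 by 1 semitone to A1; fretting 7 more gives G♯1 + 1 + 7 = G♯1 + 8 semitones = E2.

E2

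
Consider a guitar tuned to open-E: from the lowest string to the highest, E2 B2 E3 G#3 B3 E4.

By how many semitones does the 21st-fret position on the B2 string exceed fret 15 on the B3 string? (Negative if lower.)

B2 at fret 21 → G#4 (MIDI 68); B3 at fret 15 → D5 (MIDI 74).
68 − 74 = -6, so the two pitches are 6 semitones apart.

-6 semitones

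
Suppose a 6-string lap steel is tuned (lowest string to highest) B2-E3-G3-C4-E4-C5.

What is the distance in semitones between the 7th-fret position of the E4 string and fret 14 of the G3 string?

2 semitones

E4 at fret 7 → B4 (MIDI 71); G3 at fret 14 → A4 (MIDI 69).
71 − 69 = 2, so the two pitches are 2 semitones apart, with B4 the higher.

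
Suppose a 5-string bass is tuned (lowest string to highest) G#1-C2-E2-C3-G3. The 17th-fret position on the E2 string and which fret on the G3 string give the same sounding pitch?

2

E2 at fret 17 is E2 + 17 semitones = A3.
The open G3 string is 15 semitones above the open E2, so the same pitch on the G3 string lies at fret 17 − 15 = 2.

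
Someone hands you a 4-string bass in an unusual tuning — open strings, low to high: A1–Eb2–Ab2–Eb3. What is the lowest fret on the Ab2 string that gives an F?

9

From Ab2, count semitones up the chromatic scale until reaching F: Ab–A–Bb–B–C–Db–D–Eb–E–F — 9 steps.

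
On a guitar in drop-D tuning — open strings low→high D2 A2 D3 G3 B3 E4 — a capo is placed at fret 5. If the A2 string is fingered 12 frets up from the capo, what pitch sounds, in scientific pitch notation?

The capo raises the open A2 by 5 semitones to D3; fretting 12 more gives A2 + 5 + 12 = A2 + 17 semitones = D4.

D4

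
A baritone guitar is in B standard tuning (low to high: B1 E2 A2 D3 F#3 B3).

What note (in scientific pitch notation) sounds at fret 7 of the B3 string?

F#4

B3 is MIDI 59. Adding 7 gives 66, which is F#4.
(Equivalently spelled Gb4.)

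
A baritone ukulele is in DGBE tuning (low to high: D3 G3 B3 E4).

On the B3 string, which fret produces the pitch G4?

8

G4 is 8 semitones above the open B3 (B–C–C#–D–D#–E–F–F#–G), so it sits at fret 8.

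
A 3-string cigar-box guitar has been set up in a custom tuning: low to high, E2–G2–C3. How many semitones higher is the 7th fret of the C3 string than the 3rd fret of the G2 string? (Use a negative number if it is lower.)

9 semitones

C3 at fret 7 → G3 (MIDI 55); G2 at fret 3 → Bb2 (MIDI 46).
55 − 46 = 9, so the two pitches are 9 semitones apart.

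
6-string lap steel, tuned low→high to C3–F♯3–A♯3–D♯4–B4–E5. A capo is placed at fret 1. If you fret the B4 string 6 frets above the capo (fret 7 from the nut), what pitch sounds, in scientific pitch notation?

The capo raises the open B4 by 1 semitone to C5; fretting 6 more gives B4 + 1 + 6 = B4 + 7 semitones = F♯5.

F♯5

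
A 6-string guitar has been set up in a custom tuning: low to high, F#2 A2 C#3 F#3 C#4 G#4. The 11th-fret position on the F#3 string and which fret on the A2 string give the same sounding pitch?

F#3 at fret 11 is F#3 + 11 semitones = F4.
The open A2 string is 9 semitones below the open F#3, so the same pitch on the A2 string lies at fret 11 + 9 = 20.

20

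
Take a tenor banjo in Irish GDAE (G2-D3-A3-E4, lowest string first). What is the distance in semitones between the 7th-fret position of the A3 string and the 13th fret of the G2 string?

8 semitones

A3 at fret 7 → E4 (MIDI 64); G2 at fret 13 → G#3 (MIDI 56).
64 − 56 = 8, so the two pitches are 8 semitones apart, with E4 the higher.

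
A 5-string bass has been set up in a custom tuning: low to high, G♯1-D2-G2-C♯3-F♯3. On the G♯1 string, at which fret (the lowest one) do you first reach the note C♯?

5

From G♯1, count semitones up the chromatic scale until reaching C♯: G#–A–A#–B–C–C# — 5 steps.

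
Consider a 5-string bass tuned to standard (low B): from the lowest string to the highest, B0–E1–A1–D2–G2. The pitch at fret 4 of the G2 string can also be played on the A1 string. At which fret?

14

Fret 4 on G2 is MIDI 43 + 4 = 47 (B2). On the A1 string (open MIDI 33), that pitch is 47 − 33 = fret 14.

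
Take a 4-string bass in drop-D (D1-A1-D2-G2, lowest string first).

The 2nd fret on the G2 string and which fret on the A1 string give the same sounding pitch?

Fret 2 on G2 is MIDI 43 + 2 = 45 (A2). On the A1 string (open MIDI 33), that pitch is 45 − 33 = fret 12.

12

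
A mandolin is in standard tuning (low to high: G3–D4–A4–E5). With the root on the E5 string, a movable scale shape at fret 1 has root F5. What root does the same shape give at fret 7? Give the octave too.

B5

Moving from fret 1 to fret 7 shifts the root by 6 semitones.
F5 up 6 semitones is B5.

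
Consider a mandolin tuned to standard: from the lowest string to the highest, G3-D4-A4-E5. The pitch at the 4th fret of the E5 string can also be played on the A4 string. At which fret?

11

Fret 4 on E5 is MIDI 76 + 4 = 80 (G♯5). On the A4 string (open MIDI 69), that pitch is 80 − 69 = fret 11.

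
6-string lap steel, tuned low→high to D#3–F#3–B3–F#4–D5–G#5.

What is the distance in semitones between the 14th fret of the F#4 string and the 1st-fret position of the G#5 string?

F#4 at fret 14 → G#5 (MIDI 80); G#5 at fret 1 → A5 (MIDI 81).
80 − 81 = -1, so the two pitches are 1 semitone apart, with A5 the higher.

1 semitone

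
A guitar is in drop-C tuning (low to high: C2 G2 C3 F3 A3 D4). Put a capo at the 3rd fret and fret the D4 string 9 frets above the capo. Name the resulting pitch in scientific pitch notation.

The capo raises the open D4 by 3 semitones to F4; fretting 9 more gives D4 + 3 + 9 = D4 + 12 semitones = D5.

D5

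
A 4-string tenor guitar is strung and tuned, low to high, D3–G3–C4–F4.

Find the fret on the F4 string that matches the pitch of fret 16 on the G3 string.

G3 at fret 16 is G3 + 16 semitones = B4.
The open F4 string is 10 semitones above the open G3, so the same pitch on the F4 string lies at fret 16 − 10 = 6.

6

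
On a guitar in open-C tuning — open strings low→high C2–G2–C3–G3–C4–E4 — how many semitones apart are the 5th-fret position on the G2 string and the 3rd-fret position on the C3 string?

3 semitones

G2 at fret 5 → C3 (MIDI 48); C3 at fret 3 → D#3 (MIDI 51).
48 − 51 = -3, so the two pitches are 3 semitones apart, with D#3 the higher.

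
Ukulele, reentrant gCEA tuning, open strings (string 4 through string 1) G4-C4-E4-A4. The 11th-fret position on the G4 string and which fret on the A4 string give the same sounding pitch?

9

Fret 11 on G4 is MIDI 67 + 11 = 78 (F#5). On the A4 string (open MIDI 69), that pitch is 78 − 69 = fret 9.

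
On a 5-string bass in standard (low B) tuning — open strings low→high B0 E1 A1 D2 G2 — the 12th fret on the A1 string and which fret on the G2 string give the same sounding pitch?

2

Fret 12 on A1 is MIDI 33 + 12 = 45 (A2). On the G2 string (open MIDI 43), that pitch is 45 − 43 = fret 2.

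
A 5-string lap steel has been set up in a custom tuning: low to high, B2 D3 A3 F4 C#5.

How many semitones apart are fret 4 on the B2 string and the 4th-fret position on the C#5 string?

B2 at fret 4 → D#3 (MIDI 51); C#5 at fret 4 → F5 (MIDI 77).
51 − 77 = -26, so the two pitches are 26 semitones apart, with F5 the higher.

26 semitones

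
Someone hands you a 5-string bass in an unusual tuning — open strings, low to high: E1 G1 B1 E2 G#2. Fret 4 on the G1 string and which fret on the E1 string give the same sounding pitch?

7

G1 at fret 4 is G1 + 4 semitones = B1.
The open E1 string is 3 semitones below the open G1, so the same pitch on the E1 string lies at fret 4 + 3 = 7.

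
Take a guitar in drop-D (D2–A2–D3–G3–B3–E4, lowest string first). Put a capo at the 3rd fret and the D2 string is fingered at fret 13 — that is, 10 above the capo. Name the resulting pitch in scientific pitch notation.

The capo raises the open D2 by 3 semitones to F2; fretting 10 more gives D2 + 3 + 10 = D2 + 13 semitones = D#3.
(Also written Eb.)

D#3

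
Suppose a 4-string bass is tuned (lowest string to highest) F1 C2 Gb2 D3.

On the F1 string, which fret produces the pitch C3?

C3 is 19 semitones above the open F1 (F–Gb–G–Ab–…–Bb–B–C), so it sits at fret 19.

19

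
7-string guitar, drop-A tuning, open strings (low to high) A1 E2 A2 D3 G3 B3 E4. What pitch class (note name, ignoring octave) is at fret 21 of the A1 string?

Each fret is one semitone, so A1 + 21 = F#.

F#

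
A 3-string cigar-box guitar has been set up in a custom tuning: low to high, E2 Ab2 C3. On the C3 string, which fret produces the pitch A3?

9

A3 is 9 semitones above the open C3 (C–Db–D–Eb–E–F–Gb–G–Ab–A), so it sits at fret 9.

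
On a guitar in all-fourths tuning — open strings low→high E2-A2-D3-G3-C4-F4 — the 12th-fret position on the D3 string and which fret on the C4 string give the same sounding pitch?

Fret 12 on D3 is MIDI 50 + 12 = 62 (D4). On the C4 string (open MIDI 60), that pitch is 62 − 60 = fret 2.

2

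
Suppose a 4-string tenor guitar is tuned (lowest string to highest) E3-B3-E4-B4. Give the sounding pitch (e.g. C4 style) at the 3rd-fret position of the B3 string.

The open B3 string plus 3 semitones: B–C–Db–D.
The walk passes from B into C once, so the octave number goes from 3 to 4.

D4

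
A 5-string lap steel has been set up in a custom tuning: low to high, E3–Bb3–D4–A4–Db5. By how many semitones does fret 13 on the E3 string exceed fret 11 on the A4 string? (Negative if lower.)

-15 semitones

E3 at fret 13 → F4 (MIDI 65); A4 at fret 11 → Ab5 (MIDI 80).
65 − 80 = -15, so the two pitches are 15 semitones apart.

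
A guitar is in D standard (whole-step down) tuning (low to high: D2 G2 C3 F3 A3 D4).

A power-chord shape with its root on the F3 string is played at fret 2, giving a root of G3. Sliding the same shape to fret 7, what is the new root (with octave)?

C4

Moving from fret 2 to fret 7 shifts the root by 5 semitones.
G3 up 5 semitones is C4.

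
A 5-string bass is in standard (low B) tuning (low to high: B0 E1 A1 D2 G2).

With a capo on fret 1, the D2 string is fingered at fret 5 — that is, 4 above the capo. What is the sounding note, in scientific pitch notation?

G2

The capo raises the open D2 by 1 semitone to D#2; fretting 4 more gives D2 + 1 + 4 = D2 + 5 semitones = G2.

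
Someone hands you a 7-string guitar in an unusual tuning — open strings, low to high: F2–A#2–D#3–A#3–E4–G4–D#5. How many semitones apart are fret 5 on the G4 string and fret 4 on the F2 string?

27 semitones

G4 at fret 5 → C5 (MIDI 72); F2 at fret 4 → A2 (MIDI 45).
72 − 45 = 27, so the two pitches are 27 semitones apart, with C5 the higher.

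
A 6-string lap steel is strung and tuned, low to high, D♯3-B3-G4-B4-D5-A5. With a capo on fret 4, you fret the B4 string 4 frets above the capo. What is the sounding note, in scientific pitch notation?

G5

The capo raises the open B4 by 4 semitones to D♯5; fretting 4 more gives B4 + 4 + 4 = B4 + 8 semitones = G5.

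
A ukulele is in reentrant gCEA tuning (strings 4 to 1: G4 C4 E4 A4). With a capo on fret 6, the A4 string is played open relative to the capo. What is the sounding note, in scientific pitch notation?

D♯5

The capo raises the open A4 by 6 semitones to D♯5; fretting 0 more gives A4 + 6 + 0 = A4 + 6 semitones = D♯5.
(Also written E♭.)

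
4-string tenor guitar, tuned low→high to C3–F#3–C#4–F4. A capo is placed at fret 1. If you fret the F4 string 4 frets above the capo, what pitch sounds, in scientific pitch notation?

The capo raises the open F4 by 1 semitone to F#4; fretting 4 more gives F4 + 1 + 4 = F4 + 5 semitones = A#4.
(Also written Bb.)

A#4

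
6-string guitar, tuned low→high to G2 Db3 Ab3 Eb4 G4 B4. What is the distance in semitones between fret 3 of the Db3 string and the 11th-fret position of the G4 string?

26 semitones

Db3 at fret 3 → E3 (MIDI 52); G4 at fret 11 → Gb5 (MIDI 78).
52 − 78 = -26, so the two pitches are 26 semitones apart, with Gb5 the higher.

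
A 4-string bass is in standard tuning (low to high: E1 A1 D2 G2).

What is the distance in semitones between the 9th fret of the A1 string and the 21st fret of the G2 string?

A1 at fret 9 → F#2 (MIDI 42); G2 at fret 21 → E4 (MIDI 64).
42 − 64 = -22, so the two pitches are 22 semitones apart, with E4 the higher.

22 semitones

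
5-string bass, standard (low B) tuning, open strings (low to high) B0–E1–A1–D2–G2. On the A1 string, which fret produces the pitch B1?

B1 is 2 semitones above the open A1 (A–A#–B), so it sits at fret 2.

2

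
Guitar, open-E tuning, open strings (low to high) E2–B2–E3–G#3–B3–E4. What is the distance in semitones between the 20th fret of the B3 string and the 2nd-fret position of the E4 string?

B3 at fret 20 → G5 (MIDI 79); E4 at fret 2 → F#4 (MIDI 66).
79 − 66 = 13, so the two pitches are 13 semitones apart, with G5 the higher.

13 semitones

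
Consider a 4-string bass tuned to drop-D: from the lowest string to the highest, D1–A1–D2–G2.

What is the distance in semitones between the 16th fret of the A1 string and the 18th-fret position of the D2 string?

7 semitones

A1 at fret 16 → C#3 (MIDI 49); D2 at fret 18 → G#3 (MIDI 56).
49 − 56 = -7, so the two pitches are 7 semitones apart, with G#3 the higher.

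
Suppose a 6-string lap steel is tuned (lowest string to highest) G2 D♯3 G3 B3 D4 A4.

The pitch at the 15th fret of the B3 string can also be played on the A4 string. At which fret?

5

Fret 15 on B3 is MIDI 59 + 15 = 74 (D5). On the A4 string (open MIDI 69), that pitch is 74 − 69 = fret 5.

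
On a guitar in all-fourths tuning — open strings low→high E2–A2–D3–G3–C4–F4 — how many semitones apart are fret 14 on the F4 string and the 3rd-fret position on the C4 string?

F4 at fret 14 → G5 (MIDI 79); C4 at fret 3 → D#4 (MIDI 63).
79 − 63 = 16, so the two pitches are 16 semitones apart, with G5 the higher.

16 semitones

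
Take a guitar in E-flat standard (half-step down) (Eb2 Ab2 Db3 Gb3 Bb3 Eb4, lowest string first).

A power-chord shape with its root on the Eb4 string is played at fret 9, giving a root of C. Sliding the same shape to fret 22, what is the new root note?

Moving from fret 9 to fret 22 shifts the root by 13 semitones.
C up 13 semitones is Db.

Db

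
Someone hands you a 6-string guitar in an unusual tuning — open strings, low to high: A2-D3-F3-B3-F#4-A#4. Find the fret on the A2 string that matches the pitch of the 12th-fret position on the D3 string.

Fret 12 on D3 is MIDI 50 + 12 = 62 (D4). On the A2 string (open MIDI 45), that pitch is 62 − 45 = fret 17.

17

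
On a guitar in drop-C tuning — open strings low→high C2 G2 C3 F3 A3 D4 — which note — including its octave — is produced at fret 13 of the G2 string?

G♯3

The open G2 string plus 13 semitones: G–G#–A–A#–…–F#–G–G#.
The walk passes from B into C once, so the octave number goes from 2 to 3.
(Equivalently spelled A♭3.)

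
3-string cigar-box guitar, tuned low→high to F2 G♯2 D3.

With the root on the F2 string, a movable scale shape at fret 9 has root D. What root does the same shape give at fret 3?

G♯

Moving from fret 9 to fret 3 shifts the root by -6 semitones.
D down 6 semitones is G♯.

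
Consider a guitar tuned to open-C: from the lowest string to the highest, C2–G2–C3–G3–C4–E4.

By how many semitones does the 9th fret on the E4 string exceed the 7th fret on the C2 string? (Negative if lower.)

E4 at fret 9 → C♯5 (MIDI 73); C2 at fret 7 → G2 (MIDI 43).
73 − 43 = 30, so the two pitches are 30 semitones apart.

30 semitones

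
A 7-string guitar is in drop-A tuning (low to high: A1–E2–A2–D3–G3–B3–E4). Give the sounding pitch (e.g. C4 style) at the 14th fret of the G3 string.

The open G3 string plus 14 semitones: G–G#–A–A#–…–G–G#–A.
The walk passes from B into C once, so the octave number goes from 3 to 4.

A4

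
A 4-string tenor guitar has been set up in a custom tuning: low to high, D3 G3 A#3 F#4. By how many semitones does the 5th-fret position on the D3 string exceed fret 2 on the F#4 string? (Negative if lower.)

D3 at fret 5 → G3 (MIDI 55); F#4 at fret 2 → G#4 (MIDI 68).
55 − 68 = -13, so the two pitches are 13 semitones apart.

-13 semitones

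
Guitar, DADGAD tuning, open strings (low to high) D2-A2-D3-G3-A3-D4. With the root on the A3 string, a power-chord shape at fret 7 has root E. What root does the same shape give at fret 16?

C#

Moving from fret 7 to fret 16 shifts the root by 9 semitones.
E up 9 semitones is C#.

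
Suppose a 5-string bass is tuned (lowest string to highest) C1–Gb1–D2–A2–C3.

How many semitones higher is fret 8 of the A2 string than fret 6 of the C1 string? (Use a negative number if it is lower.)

23 semitones

A2 at fret 8 → F3 (MIDI 53); C1 at fret 6 → Gb1 (MIDI 30).
53 − 30 = 23, so the two pitches are 23 semitones apart.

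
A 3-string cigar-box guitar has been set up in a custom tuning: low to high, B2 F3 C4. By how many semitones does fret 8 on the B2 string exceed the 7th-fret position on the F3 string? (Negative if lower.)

B2 at fret 8 → G3 (MIDI 55); F3 at fret 7 → C4 (MIDI 60).
55 − 60 = -5, so the two pitches are 5 semitones apart.

-5 semitones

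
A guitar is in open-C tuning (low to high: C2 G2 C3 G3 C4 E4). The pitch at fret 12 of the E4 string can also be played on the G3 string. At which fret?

E4 at fret 12 is E4 + 12 semitones = E5.
The open G3 string is 9 semitones below the open E4, so the same pitch on the G3 string lies at fret 12 + 9 = 21.

21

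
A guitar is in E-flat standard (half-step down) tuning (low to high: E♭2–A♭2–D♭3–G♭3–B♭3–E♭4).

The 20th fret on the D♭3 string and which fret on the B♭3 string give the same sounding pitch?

Fret 20 on D♭3 is MIDI 49 + 20 = 69 (A4). On the B♭3 string (open MIDI 58), that pitch is 69 − 58 = fret 11.

11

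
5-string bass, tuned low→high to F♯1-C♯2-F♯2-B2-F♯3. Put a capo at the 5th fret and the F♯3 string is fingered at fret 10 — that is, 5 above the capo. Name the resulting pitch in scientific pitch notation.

E4

The capo raises the open F♯3 by 5 semitones to B3; fretting 5 more gives F♯3 + 5 + 5 = F♯3 + 10 semitones = E4.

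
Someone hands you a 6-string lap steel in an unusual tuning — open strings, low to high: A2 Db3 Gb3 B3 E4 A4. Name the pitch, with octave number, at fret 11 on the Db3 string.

Db3 is MIDI 49. Adding 11 gives 60, which is C4.

C4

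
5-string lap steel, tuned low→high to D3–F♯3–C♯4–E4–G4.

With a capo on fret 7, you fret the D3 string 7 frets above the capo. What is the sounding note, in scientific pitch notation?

The capo raises the open D3 by 7 semitones to A3; fretting 7 more gives D3 + 7 + 7 = D3 + 14 semitones = E4.

E4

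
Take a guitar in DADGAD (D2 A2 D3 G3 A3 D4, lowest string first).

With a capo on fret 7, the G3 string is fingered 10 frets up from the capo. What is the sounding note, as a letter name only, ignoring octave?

C

The capo raises the open G3 by 7 semitones to D4; fretting 10 more gives G3 + 7 + 10 = G3 + 17 semitones, landing on C.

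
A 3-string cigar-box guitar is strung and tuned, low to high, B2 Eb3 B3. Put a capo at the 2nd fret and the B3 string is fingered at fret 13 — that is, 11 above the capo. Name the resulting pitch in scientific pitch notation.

The capo raises the open B3 by 2 semitones to Db4; fretting 11 more gives B3 + 2 + 11 = B3 + 13 semitones = C5.

C5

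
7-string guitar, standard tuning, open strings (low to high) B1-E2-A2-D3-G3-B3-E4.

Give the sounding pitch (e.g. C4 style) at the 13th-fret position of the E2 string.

Each fret is one semitone, so E2 + 13 = F3.

F3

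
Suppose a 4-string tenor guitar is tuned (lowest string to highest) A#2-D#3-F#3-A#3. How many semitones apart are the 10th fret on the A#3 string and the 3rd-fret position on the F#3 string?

11 semitones

A#3 at fret 10 → G#4 (MIDI 68); F#3 at fret 3 → A3 (MIDI 57).
68 − 57 = 11, so the two pitches are 11 semitones apart, with G#4 the higher.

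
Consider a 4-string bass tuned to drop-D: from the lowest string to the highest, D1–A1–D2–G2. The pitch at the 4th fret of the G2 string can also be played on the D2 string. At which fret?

9

Fret 4 on G2 is MIDI 43 + 4 = 47 (B2). On the D2 string (open MIDI 38), that pitch is 47 − 38 = fret 9.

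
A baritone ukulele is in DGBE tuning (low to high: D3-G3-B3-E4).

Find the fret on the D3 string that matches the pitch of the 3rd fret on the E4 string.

17

Fret 3 on E4 is MIDI 64 + 3 = 67 (G4). On the D3 string (open MIDI 50), that pitch is 67 − 50 = fret 17.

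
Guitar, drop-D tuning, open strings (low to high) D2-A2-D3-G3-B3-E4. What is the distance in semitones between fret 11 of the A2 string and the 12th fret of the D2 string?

6 semitones

A2 at fret 11 → G#3 (MIDI 56); D2 at fret 12 → D3 (MIDI 50).
56 − 50 = 6, so the two pitches are 6 semitones apart, with G#3 the higher.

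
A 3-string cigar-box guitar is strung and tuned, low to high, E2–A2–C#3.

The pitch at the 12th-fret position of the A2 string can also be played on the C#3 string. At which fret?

Fret 12 on A2 is MIDI 45 + 12 = 57 (A3). On the C#3 string (open MIDI 49), that pitch is 57 − 49 = fret 8.

8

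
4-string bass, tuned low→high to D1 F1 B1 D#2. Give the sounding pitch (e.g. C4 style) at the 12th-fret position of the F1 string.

Each fret is one semitone, so F1 + 12 = F2.

F2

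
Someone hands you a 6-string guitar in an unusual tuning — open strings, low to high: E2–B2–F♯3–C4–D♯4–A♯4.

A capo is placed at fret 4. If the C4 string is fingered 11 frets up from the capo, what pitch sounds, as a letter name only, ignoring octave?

D♯

The capo raises the open C4 by 4 semitones to E4; fretting 11 more gives C4 + 4 + 11 = C4 + 15 semitones, landing on D♯.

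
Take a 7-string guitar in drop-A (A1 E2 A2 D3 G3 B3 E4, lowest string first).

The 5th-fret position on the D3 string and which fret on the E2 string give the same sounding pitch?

Fret 5 on D3 is MIDI 50 + 5 = 55 (G3). On the E2 string (open MIDI 40), that pitch is 55 − 40 = fret 15.

15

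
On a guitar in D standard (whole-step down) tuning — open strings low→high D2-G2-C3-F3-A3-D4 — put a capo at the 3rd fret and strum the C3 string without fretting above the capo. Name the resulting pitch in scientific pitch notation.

D#3

The capo raises the open C3 by 3 semitones to D#3; fretting 0 more gives C3 + 3 + 0 = C3 + 3 semitones = D#3.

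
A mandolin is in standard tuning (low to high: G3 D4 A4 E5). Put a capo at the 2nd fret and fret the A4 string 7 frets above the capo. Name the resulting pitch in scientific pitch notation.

F#5

The capo raises the open A4 by 2 semitones to B4; fretting 7 more gives A4 + 2 + 7 = A4 + 9 semitones = F#5.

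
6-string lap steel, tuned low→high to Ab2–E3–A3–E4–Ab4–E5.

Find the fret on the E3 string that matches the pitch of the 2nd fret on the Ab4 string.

Ab4 at fret 2 is Ab4 + 2 semitones = Bb4.
The open E3 string is 16 semitones below the open Ab4, so the same pitch on the E3 string lies at fret 2 + 16 = 18.

18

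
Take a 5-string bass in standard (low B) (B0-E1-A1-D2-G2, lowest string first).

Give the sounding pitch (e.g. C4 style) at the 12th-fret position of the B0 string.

B1

Each fret is one semitone, so B0 + 12 = B1.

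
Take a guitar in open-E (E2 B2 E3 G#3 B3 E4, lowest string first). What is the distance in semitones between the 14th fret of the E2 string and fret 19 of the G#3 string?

21 semitones

E2 at fret 14 → F#3 (MIDI 54); G#3 at fret 19 → D#5 (MIDI 75).
54 − 75 = -21, so the two pitches are 21 semitones apart, with D#5 the higher.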